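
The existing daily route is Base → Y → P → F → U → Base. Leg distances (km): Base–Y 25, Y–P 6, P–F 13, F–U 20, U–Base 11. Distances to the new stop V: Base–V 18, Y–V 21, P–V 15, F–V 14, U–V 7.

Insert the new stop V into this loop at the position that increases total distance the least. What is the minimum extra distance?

+1 km — insert V between F and U.

Insertion cost between consecutive stops i–j is d(i,V) + d(V,j) − d(i,j):
  between Base and Y: 18 + 21 − 25 = 14
  between Y and P: 21 + 15 − 6 = 30
  between P and F: 15 + 14 − 13 = 16
  between F and U: 14 + 7 − 20 = 1
  between U and Base: 7 + 18 − 11 = 14
Cheapest insertion is between F and U, adding 1.
New total = 75 + 1 = 76.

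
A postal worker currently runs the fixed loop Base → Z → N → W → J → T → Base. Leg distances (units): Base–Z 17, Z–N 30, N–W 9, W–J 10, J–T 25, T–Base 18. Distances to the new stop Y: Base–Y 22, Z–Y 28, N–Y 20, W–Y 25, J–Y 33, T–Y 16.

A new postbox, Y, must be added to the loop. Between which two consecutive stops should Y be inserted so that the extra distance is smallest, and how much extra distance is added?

Minimum extra distance: 18, inserting Y between Z and N.

Insertion cost between consecutive stops i–j is d(i,Y) + d(Y,j) − d(i,j):
  between Base and Z: 22 + 28 − 17 = 33
  between Z and N: 28 + 20 − 30 = 18
  between N and W: 20 + 25 − 9 = 36
  between W and J: 25 + 33 − 10 = 48
  between J and T: 33 + 16 − 25 = 24
  between T and Base: 16 + 22 − 18 = 20
Cheapest insertion is between Z and N, adding 18.
New total = 109 + 18 = 127.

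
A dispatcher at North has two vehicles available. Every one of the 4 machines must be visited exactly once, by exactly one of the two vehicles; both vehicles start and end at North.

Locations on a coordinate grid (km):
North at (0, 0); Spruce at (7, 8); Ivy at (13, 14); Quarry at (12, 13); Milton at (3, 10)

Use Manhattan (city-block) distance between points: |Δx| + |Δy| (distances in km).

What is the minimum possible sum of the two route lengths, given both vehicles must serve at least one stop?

80 km — the smallest possible combined total.

There are 2^3 − 1 = 7 ways to divide the 4 stops into two non-empty groups. For each, the best each vehicle can do is its own shortest tour through its group:
  {Spruce} + {Ivy, Quarry, Milton}: 30 + 54 = 84
  {Ivy} + {Spruce, Quarry, Milton}: 54 + 50 = 104
  {Spruce, Ivy} + {Quarry, Milton}: 54 + 50 = 104
  {Quarry} + {Spruce, Ivy, Milton}: 50 + 54 = 104
  {Spruce, Quarry} + {Ivy, Milton}: 50 + 54 = 104
  {Ivy, Quarry} + {Spruce, Milton}: 54 + 34 = 88
  … (7 splits in total)
  {Spruce, Ivy, Quarry} + {Milton}: 54 + 26 = 80  ← best
Best: vehicle 1 North → Spruce → Ivy → Quarry → North = 54; vehicle 2 North → Milton → North = 26; combined 80.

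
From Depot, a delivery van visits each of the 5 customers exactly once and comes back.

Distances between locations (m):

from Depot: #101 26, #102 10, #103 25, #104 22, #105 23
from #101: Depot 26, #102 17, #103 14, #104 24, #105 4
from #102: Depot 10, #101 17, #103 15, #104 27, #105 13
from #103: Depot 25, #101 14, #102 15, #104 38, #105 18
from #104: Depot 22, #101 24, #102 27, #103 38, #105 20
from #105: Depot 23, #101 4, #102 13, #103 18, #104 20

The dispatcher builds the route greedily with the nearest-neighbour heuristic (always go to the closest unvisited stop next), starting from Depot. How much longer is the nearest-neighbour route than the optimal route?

16 m longer than the optimal tour.

From Depot: #102=10, #104=22, #105=23, #103=25, #101=26 → choose #102 (10).
From #102: #105=13, #103=15, #101=17, #104=27 → choose #105 (13).
From #105: #101=4, #103=18, #104=20 → choose #101 (4).
From #101: #103=14, #104=24 → choose #103 (14).
From #103: #104=38 → choose #104 (38).
NN route Depot → #102 → #105 → #101 → #103 → #104 → Depot costs 101.
Optimal: Depot → #102 → #103 → #101 → #105 → #104 → Depot costs 85 (by enumerating all 60 distinct tours).
Excess = 101 − 85 = 16.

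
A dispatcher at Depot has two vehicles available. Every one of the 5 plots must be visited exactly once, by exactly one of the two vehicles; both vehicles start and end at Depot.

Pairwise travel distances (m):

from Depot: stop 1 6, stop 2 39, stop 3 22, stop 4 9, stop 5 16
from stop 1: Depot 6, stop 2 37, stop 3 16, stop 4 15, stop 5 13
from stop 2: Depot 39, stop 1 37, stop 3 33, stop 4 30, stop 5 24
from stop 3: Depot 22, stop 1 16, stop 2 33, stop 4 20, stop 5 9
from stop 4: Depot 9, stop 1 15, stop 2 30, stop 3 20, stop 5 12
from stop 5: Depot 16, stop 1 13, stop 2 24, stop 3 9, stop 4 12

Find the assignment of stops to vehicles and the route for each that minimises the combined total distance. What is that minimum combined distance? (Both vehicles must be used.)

Check every non-empty split of the stops between the two vehicles; for each half take its own optimal tour:
  {stop 1} + {stop 2, stop 3, stop 4, stop 5}: 12 + 94 = 106
  {stop 2} + {stop 1, stop 3, stop 4, stop 5}: 78 + 52 = 130
  {stop 1, stop 2} + {stop 3, stop 4, stop 5}: 82 + 52 = 134
  {stop 3} + {stop 1, stop 2, stop 4, stop 5}: 44 + 82 = 126
  {stop 1, stop 3} + {stop 2, stop 4, stop 5}: 44 + 79 = 123
  {stop 2, stop 3} + {stop 1, stop 4, stop 5}: 94 + 40 = 134
  … (15 splits in total)
Best: vehicle 1 Depot → stop 1 → Depot = 12; vehicle 2 Depot → stop 3 → stop 5 → stop 2 → stop 4 → Depot = 94; combined 106.

Minimum combined distance: 106 m.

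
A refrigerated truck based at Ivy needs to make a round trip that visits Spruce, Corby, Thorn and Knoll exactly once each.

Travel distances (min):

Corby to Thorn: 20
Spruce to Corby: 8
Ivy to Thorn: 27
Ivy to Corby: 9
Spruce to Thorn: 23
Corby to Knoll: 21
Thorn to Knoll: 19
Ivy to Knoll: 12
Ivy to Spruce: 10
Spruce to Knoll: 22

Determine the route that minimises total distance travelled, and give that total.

Shortest round trip = 69 min.

Ivy→Spruce→Corby→Thorn→Knoll→Ivy: 10+8+20+19+12 = 69
Ivy→Spruce→Corby→Knoll→Thorn→Ivy: 10+8+21+19+27 = 85
Ivy→Spruce→Thorn→Corby→Knoll→Ivy: 10+23+20+21+12 = 86
Ivy→Spruce→Thorn→Knoll→Corby→Ivy: 10+23+19+21+9 = 82
Ivy→Spruce→Knoll→Corby→Thorn→Ivy: 10+22+21+20+27 = 100
Ivy→Spruce→Knoll→Thorn→Corby→Ivy: 10+22+19+20+9 = 80
Ivy→Corby→Spruce→Thorn→Knoll→Ivy: 9+8+23+19+12 = 71
Ivy→Corby→Spruce→Knoll→Thorn→Ivy: 9+8+22+19+27 = 85
Ivy→Corby→Thorn→Spruce→Knoll→Ivy: 9+20+23+22+12 = 86
Ivy→Corby→Knoll→Spruce→Thorn→Ivy: 9+21+22+23+27 = 102
Ivy→Thorn→Spruce→Corby→Knoll→Ivy: 27+23+8+21+12 = 91
Ivy→Thorn→Corby→Spruce→Knoll→Ivy: 27+20+8+22+12 = 89
The minimum is 69.
One optimal route: Ivy → Spruce → Corby → Thorn → Knoll → Ivy (or its reverse).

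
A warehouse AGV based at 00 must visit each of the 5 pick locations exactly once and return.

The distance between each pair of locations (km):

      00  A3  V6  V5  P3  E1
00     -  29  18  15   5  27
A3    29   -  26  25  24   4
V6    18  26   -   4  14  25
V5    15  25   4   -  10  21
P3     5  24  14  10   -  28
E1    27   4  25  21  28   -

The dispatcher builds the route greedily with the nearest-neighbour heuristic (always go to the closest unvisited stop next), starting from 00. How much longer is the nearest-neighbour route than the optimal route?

From 00: P3=5, V5=15, V6=18, E1=27, A3=29 → choose P3 (5).
From P3: V5=10, V6=14, A3=24, E1=28 → choose V5 (10).
From V5: V6=4, E1=21, A3=25 → choose V6 (4).
From V6: E1=25, A3=26 → choose E1 (25).
From E1: A3=4 → choose A3 (4).
NN route 00 → P3 → V5 → V6 → E1 → A3 → 00 costs 77.
Optimal: 00 → V6 → V5 → E1 → A3 → P3 → 00 costs 76 (by enumerating all 60 distinct tours).
Excess = 77 − 76 = 1.

Excess over optimum: 1 km.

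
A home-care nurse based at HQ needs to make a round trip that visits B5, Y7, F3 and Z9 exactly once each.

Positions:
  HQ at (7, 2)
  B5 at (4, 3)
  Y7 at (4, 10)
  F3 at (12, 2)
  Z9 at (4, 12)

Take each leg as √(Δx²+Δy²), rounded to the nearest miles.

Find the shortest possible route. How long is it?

There are 12 distinct closed tours to check (reversals are equivalent).
HQ - B5 - Y7 - F3 - Z9 - HQ: 3+7+11+13+10 = 44
HQ - B5 - Y7 - Z9 - F3 - HQ: 3+7+2+13+5 = 30
HQ - B5 - F3 - Y7 - Z9 - HQ: 3+8+11+2+10 = 34
HQ - B5 - F3 - Z9 - Y7 - HQ: 3+8+13+2+9 = 35
HQ - B5 - Z9 - Y7 - F3 - HQ: 3+9+2+11+5 = 30
HQ - B5 - Z9 - F3 - Y7 - HQ: 3+9+13+11+9 = 45
HQ - Y7 - B5 - F3 - Z9 - HQ: 9+7+8+13+10 = 47
HQ - Y7 - B5 - Z9 - F3 - HQ: 9+7+9+13+5 = 43
HQ - Y7 - F3 - B5 - Z9 - HQ: 9+11+8+9+10 = 47
HQ - Y7 - Z9 - B5 - F3 - HQ: 9+2+9+8+5 = 33
HQ - F3 - B5 - Y7 - Z9 - HQ: 5+8+7+2+10 = 32
HQ - F3 - Y7 - B5 - Z9 - HQ: 5+11+7+9+10 = 42
The minimum is 30.
One optimal route: HQ → B5 → Y7 → Z9 → F3 → HQ (or its reverse).

30 miles — the shortest possible round trip.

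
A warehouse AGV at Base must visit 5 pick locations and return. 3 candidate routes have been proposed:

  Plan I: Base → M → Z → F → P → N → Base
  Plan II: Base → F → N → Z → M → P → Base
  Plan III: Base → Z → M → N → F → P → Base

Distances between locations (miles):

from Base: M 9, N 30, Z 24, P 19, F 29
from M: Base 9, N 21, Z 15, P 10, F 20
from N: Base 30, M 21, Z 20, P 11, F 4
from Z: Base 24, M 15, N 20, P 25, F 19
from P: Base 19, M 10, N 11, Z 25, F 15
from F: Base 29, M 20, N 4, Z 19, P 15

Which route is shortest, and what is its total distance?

Plan I: 9 + 15 + 19 + 15 + 11 + 30 = 99
Plan II: 29 + 4 + 20 + 15 + 10 + 19 = 97
Plan III: 24 + 15 + 21 + 4 + 15 + 19 = 98

97 miles — Plan II is the shortest.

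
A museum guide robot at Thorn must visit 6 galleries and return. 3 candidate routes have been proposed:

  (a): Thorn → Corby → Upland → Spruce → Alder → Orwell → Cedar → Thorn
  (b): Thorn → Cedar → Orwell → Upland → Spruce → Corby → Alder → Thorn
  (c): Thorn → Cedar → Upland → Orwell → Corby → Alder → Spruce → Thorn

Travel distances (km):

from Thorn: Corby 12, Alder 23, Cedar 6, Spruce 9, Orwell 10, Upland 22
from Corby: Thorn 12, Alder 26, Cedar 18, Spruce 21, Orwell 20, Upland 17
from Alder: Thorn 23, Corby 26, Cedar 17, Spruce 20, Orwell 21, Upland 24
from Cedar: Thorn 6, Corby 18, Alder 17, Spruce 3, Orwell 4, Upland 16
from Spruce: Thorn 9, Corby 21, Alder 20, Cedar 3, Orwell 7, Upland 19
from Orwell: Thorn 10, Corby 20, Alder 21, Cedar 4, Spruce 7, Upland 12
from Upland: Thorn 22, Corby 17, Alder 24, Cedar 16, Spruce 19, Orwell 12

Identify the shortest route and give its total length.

(a): 12 + 17 + 19 + 20 + 21 + 4 + 6 = 99
(b): 6 + 4 + 12 + 19 + 21 + 26 + 23 = 111
(c): 6 + 16 + 12 + 20 + 26 + 20 + 9 = 109

99 km — (a) is the shortest.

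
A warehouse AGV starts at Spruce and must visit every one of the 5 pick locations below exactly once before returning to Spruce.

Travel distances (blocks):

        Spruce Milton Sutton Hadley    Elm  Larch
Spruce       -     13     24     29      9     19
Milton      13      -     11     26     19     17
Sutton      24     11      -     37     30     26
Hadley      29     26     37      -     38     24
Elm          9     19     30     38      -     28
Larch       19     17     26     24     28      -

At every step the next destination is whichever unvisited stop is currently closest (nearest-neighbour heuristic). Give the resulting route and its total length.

At Spruce the remaining stops are Elm 9, Milton 13, Larch 19, Sutton 24, Hadley 29; go to Elm.
At Elm the remaining stops are Milton 19, Larch 28, Sutton 30, Hadley 38; go to Milton.
At Milton the remaining stops are Sutton 11, Larch 17, Hadley 26; go to Sutton.
At Sutton the remaining stops are Larch 26, Hadley 37; go to Larch.
At Larch the remaining stops are Hadley 24; go to Hadley.
Return Hadley→Spruce: 29.
Total = 9 + 19 + 11 + 26 + 24 + 29 = 118.

Nearest-neighbour total = 118 blocks; route Spruce → Elm → Milton → Sutton → Larch → Hadley → Spruce.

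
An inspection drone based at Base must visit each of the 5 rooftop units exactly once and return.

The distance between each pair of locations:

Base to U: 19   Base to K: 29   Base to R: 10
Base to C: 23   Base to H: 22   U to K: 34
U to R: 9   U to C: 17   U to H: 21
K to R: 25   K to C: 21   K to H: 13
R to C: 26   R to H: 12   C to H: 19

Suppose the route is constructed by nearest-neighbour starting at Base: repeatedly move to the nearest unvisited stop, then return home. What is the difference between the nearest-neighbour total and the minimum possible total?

The nearest-neighbour route is 5 longer than optimal.

Base: R=10, U=19, H=22, C=23, K=29 ⇒ R
R: U=9, H=12, K=25, C=26 ⇒ U
U: C=17, H=21, K=34 ⇒ C
C: H=19, K=21 ⇒ H
H: K=13 ⇒ K
NN route Base → R → U → C → H → K → Base costs 97.
Optimal: Base → U → C → K → H → R → Base costs 92 (by enumerating all 60 distinct tours).
Excess = 97 − 92 = 5.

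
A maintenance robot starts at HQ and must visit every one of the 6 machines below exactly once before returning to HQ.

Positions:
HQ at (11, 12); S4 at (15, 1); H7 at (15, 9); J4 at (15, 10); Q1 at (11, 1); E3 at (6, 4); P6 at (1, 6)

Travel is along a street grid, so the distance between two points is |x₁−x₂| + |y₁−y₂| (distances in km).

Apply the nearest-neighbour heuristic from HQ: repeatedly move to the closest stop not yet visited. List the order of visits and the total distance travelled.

Nearest-neighbour total = 50 km; route HQ → J4 → H7 → S4 → Q1 → E3 → P6 → HQ.

From HQ: distances to unvisited — J4=6, H7=7, Q1=11, E3=13, S4=15, P6=16. Nearest is J4 (6).
From J4: distances to unvisited — H7=1, S4=9, Q1=13, E3=15, P6=18. Nearest is H7 (1).
From H7: distances to unvisited — S4=8, Q1=12, E3=14, P6=17. Nearest is S4 (8).
From S4: distances to unvisited — Q1=4, E3=12, P6=19. Nearest is Q1 (4).
From Q1: distances to unvisited — E3=8, P6=15. Nearest is E3 (8).
From E3: distances to unvisited — P6=7. Nearest is P6 (7).
Return P6→HQ: 16.
Total = 6 + 1 + 8 + 4 + 8 + 7 + 16 = 50.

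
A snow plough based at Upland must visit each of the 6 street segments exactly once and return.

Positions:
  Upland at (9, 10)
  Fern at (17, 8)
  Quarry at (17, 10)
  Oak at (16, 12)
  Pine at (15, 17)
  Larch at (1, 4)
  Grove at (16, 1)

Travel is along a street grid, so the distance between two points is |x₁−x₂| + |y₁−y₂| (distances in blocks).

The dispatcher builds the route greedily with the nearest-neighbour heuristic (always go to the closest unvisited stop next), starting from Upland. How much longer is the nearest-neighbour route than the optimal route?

The nearest-neighbour route is 6 blocks longer than optimal.

Upland: Quarry=8, Oak=9, Fern=10, Pine=13, Larch=14, Grove=16 ⇒ Quarry
Quarry: Fern=2, Oak=3, Pine=9, Grove=10, Larch=22 ⇒ Fern
Fern: Oak=5, Grove=8, Pine=11, Larch=20 ⇒ Oak
Oak: Pine=6, Grove=11, Larch=23 ⇒ Pine
Pine: Grove=17, Larch=27 ⇒ Grove
Grove: Larch=18 ⇒ Larch
NN route Upland → Quarry → Fern → Oak → Pine → Grove → Larch → Upland costs 70.
Optimal: Upland → Pine → Oak → Quarry → Fern → Grove → Larch → Upland costs 64 (by enumerating all 360 distinct tours).
Excess = 70 − 64 = 6.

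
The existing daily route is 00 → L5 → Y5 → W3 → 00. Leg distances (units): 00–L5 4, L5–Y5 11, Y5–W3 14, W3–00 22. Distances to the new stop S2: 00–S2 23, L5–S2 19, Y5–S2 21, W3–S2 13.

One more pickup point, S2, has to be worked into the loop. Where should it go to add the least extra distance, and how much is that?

+14 — insert S2 between W3 and 00.

Insertion cost between consecutive stops i–j is d(i,S2) + d(S2,j) − d(i,j):
  between 00 and L5: 23 + 19 − 4 = 38
  between L5 and Y5: 19 + 21 − 11 = 29
  between Y5 and W3: 21 + 13 − 14 = 20
  between W3 and 00: 13 + 23 − 22 = 14
Cheapest insertion is between W3 and 00, adding 14.
New total = 51 + 14 = 65.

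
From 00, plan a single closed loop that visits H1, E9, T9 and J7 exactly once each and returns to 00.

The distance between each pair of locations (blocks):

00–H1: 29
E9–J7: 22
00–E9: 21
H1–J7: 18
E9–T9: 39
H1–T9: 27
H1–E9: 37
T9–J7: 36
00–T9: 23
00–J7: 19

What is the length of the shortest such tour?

Shortest round trip = 111 blocks.

With 4 stops there are 4!/2 = 12 distinct round trips (a route and its reverse cost the same).
00→H1→E9→T9→J7→00: 29+37+39+36+19 = 160
00→H1→E9→J7→T9→00: 29+37+22+36+23 = 147
00→H1→T9→E9→J7→00: 29+27+39+22+19 = 136
00→H1→T9→J7→E9→00: 29+27+36+22+21 = 135
00→H1→J7→E9→T9→00: 29+18+22+39+23 = 131
00→H1→J7→T9→E9→00: 29+18+36+39+21 = 143
00→E9→H1→T9→J7→00: 21+37+27+36+19 = 140
00→E9→H1→J7→T9→00: 21+37+18+36+23 = 135
00→E9→T9→H1→J7→00: 21+39+27+18+19 = 124
00→E9→J7→H1→T9→00: 21+22+18+27+23 = 111
00→T9→H1→E9→J7→00: 23+27+37+22+19 = 128
00→T9→E9→H1→J7→00: 23+39+37+18+19 = 136
The minimum is 111.
One optimal route: 00 → E9 → J7 → H1 → T9 → 00 (or its reverse).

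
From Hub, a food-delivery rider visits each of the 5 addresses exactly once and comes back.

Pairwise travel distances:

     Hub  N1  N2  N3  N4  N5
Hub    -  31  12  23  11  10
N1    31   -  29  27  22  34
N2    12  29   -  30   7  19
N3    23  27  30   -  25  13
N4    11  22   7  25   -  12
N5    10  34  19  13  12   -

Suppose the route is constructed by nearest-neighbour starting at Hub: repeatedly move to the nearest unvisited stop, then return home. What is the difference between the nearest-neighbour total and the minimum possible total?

Hub: N5=10, N4=11, N2=12, N3=23, N1=31 ⇒ N5
N5: N4=12, N3=13, N2=19, N1=34 ⇒ N4
N4: N2=7, N1=22, N3=25 ⇒ N2
N2: N1=29, N3=30 ⇒ N1
N1: N3=27 ⇒ N3
NN route Hub → N5 → N4 → N2 → N1 → N3 → Hub costs 108.
Optimal: Hub → N2 → N4 → N1 → N3 → N5 → Hub costs 91 (by enumerating all 60 distinct tours).
Excess = 108 − 91 = 17.

The nearest-neighbour route is 17 longer than optimal.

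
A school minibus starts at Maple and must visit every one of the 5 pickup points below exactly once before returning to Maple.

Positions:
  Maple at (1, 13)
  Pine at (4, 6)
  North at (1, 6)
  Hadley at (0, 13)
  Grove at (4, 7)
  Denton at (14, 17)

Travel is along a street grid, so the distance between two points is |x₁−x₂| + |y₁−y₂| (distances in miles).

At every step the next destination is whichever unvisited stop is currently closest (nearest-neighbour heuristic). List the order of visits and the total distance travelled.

Maple → [Hadley:1 / North:7 / Grove:9 / Pine:10 / Denton:17] → Hadley (1)
Hadley → [North:8 / Grove:10 / Pine:11 / Denton:18] → North (8)
North → [Pine:3 / Grove:4 / Denton:24] → Pine (3)
Pine → [Grove:1 / Denton:21] → Grove (1)
Grove → [Denton:20] → Denton (20)
Return Denton→Maple: 17.
Total = 1 + 8 + 3 + 1 + 20 + 17 = 50.

Nearest-neighbour total = 50 miles; route Maple → Hadley → North → Pine → Grove → Denton → Maple.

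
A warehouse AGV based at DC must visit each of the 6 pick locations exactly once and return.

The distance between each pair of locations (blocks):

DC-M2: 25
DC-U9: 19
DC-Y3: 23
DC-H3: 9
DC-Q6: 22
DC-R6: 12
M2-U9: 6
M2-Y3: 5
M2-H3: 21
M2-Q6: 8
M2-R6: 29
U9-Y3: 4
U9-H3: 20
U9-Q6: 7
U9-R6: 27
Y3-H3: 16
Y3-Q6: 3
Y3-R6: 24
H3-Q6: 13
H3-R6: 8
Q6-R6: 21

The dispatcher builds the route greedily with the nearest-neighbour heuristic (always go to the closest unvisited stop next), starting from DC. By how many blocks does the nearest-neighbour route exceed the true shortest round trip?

Excess over optimum: 10 blocks.

DC: H3=9, R6=12, U9=19, Q6=22, Y3=23, M2=25 ⇒ H3
H3: R6=8, Q6=13, Y3=16, U9=20, M2=21 ⇒ R6
R6: Q6=21, Y3=24, U9=27, M2=29 ⇒ Q6
Q6: Y3=3, U9=7, M2=8 ⇒ Y3
Y3: U9=4, M2=5 ⇒ U9
U9: M2=6 ⇒ M2
NN route DC → H3 → R6 → Q6 → Y3 → U9 → M2 → DC costs 76.
Optimal: DC → U9 → M2 → Y3 → Q6 → H3 → R6 → DC costs 66 (by enumerating all 360 distinct tours).
Excess = 76 − 66 = 10.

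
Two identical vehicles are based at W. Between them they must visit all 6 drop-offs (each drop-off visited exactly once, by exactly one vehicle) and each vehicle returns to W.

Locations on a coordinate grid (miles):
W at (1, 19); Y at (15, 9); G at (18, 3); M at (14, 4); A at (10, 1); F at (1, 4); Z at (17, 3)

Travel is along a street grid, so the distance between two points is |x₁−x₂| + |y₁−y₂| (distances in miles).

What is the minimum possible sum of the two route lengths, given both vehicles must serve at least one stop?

102 miles — the smallest possible combined total.

There are 2^5 − 1 = 31 ways to divide the 6 stops into two non-empty groups. For each, the best each vehicle can do is its own shortest tour through its group:
  {Y} + {G, M, A, F, Z}: 48 + 70 = 118
  {G} + {Y, M, A, F, Z}: 66 + 70 = 136
  {Y, G} + {M, A, F, Z}: 66 + 68 = 134
  {M} + {Y, G, A, F, Z}: 56 + 70 = 126
  {Y, M} + {G, A, F, Z}: 58 + 70 = 128
  {G, M} + {Y, A, F, Z}: 66 + 68 = 134
  … (31 splits in total)
  {F} + {Y, G, M, A, Z}: 30 + 72 = 102  ← best
Best: vehicle 1 W → F → W = 30; vehicle 2 W → Y → G → Z → M → A → W = 72; combined 102.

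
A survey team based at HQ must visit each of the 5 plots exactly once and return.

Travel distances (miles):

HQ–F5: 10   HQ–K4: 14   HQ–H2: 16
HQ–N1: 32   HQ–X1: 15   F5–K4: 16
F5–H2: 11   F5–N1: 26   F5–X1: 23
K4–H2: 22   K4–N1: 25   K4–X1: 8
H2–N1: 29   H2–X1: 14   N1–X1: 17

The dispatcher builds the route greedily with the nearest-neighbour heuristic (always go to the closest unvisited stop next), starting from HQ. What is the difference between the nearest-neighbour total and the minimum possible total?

The nearest-neighbour route is 11 miles longer than optimal.

HQ: F5=10, K4=14, X1=15, H2=16, N1=32 ⇒ F5
F5: H2=11, K4=16, X1=23, N1=26 ⇒ H2
H2: X1=14, K4=22, N1=29 ⇒ X1
X1: K4=8, N1=17 ⇒ K4
K4: N1=25 ⇒ N1
NN route HQ → F5 → H2 → X1 → K4 → N1 → HQ costs 100.
Optimal: HQ → F5 → H2 → N1 → X1 → K4 → HQ costs 89 (by enumerating all 60 distinct tours).
Excess = 100 − 89 = 11.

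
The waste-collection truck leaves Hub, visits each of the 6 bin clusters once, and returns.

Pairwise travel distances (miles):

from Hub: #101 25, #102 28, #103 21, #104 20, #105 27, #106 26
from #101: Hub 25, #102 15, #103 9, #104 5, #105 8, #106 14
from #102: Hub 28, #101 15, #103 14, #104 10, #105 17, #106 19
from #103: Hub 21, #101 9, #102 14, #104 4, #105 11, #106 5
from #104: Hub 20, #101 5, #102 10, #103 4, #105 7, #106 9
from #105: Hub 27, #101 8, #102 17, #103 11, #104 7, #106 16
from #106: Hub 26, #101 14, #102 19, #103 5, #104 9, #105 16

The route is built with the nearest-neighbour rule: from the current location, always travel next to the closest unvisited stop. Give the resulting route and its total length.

At Hub the remaining stops are #104 20, #103 21, #101 25, #106 26, #105 27, #102 28; go to #104.
At #104 the remaining stops are #103 4, #101 5, #105 7, #106 9, #102 10; go to #103.
At #103 the remaining stops are #106 5, #101 9, #105 11, #102 14; go to #106.
At #106 the remaining stops are #101 14, #105 16, #102 19; go to #101.
At #101 the remaining stops are #105 8, #102 15; go to #105.
At #105 the remaining stops are #102 17; go to #102.
Return #102→Hub: 28.
Total = 20 + 4 + 5 + 14 + 8 + 17 + 28 = 96.

Nearest-neighbour total = 96 miles; route Hub → #104 → #103 → #106 → #101 → #105 → #102 → Hub.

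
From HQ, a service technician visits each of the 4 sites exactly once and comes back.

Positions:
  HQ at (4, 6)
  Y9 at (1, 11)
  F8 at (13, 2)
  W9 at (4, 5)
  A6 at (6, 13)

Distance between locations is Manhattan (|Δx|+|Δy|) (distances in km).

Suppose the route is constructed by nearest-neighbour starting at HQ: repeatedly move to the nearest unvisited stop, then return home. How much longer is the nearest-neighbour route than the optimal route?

HQ: W9=1, Y9=8, A6=9, F8=13 ⇒ W9
W9: Y9=9, A6=10, F8=12 ⇒ Y9
Y9: A6=7, F8=21 ⇒ A6
A6: F8=18 ⇒ F8
NN route HQ → W9 → Y9 → A6 → F8 → HQ costs 48.
Optimal: HQ → Y9 → A6 → F8 → W9 → HQ costs 46 (by enumerating all 12 distinct tours).
Excess = 48 − 46 = 2.

2 km longer than the optimal tour.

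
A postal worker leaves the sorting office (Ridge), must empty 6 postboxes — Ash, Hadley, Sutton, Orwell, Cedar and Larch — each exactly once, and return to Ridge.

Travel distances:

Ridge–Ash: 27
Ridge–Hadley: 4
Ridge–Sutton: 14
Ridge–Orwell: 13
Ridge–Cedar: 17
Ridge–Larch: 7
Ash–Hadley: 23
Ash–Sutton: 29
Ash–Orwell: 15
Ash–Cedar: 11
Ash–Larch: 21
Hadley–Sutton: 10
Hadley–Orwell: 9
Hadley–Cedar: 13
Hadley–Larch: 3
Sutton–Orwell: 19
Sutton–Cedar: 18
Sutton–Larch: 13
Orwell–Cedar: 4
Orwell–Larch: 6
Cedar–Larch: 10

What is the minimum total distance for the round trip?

Shortest round trip = 71.

There are 360 distinct closed tours to check (reversals are equivalent).
Ridge → Ash → Hadley → Sutton → Orwell → Cedar → Larch → Ridge: 27+23+10+19+4+10+7 = 100
Ridge → Ash → Hadley → Sutton → Orwell → Larch → Cedar → Ridge: 27+23+10+19+6+10+17 = 112
Ridge → Ash → Hadley → Sutton → Cedar → Orwell → Larch → Ridge: 27+23+10+18+4+6+7 = 95
Ridge → Ash → Hadley → Sutton → Cedar → Larch → Orwell → Ridge: 27+23+10+18+10+6+13 = 107
Ridge → Ash → Hadley → Sutton → Larch → Orwell → Cedar → Ridge: 27+23+10+13+6+4+17 = 100
Ridge → Ash → Hadley → Sutton → Larch → Cedar → Orwell → Ridge: 27+23+10+13+10+4+13 = 100
Ridge → Ash → Hadley → Orwell → Sutton → Cedar → Larch → Ridge: 27+23+9+19+18+10+7 = 113
Ridge → Ash → Hadley → Orwell → Sutton → Larch → Cedar → Ridge: 27+23+9+19+13+10+17 = 118
… (352 more)
Ridge → Hadley → Sutton → Ash → Cedar → Orwell → Larch → Ridge: 4+10+29+11+4+6+7 = 71  ← best
The minimum is 71.
One optimal route: Ridge → Hadley → Sutton → Ash → Cedar → Orwell → Larch → Ridge (or its reverse).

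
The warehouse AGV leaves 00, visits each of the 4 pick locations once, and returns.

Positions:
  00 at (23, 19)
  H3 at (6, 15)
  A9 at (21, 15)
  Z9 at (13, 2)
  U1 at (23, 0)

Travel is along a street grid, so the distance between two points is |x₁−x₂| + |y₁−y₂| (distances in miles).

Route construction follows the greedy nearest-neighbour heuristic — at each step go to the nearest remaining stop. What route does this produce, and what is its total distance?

00 → [A9:6 / U1:19 / H3:21 / Z9:27] → A9 (6)
A9 → [H3:15 / U1:17 / Z9:21] → H3 (15)
H3 → [Z9:20 / U1:32] → Z9 (20)
Z9 → [U1:12] → U1 (12)
Return U1→00: 19.
Total = 6 + 15 + 20 + 12 + 19 = 72.

Nearest-neighbour total = 72 miles; route 00 → A9 → H3 → Z9 → U1 → 00.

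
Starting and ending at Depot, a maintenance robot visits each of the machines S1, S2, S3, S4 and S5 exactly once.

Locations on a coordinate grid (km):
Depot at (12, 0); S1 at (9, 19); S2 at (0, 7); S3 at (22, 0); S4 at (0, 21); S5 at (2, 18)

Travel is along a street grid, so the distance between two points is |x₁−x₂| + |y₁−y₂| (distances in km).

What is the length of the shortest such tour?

There are 60 distinct closed tours to check (reversals are equivalent).
Depot → S1 → S2 → S3 → S4 → S5 → Depot: 22+21+29+43+5+28 = 148
Depot → S1 → S2 → S3 → S5 → S4 → Depot: 22+21+29+38+5+33 = 148
Depot → S1 → S2 → S4 → S3 → S5 → Depot: 22+21+14+43+38+28 = 166
Depot → S1 → S2 → S4 → S5 → S3 → Depot: 22+21+14+5+38+10 = 110
Depot → S1 → S2 → S5 → S3 → S4 → Depot: 22+21+13+38+43+33 = 170
Depot → S1 → S2 → S5 → S4 → S3 → Depot: 22+21+13+5+43+10 = 114
Depot → S1 → S3 → S2 → S4 → S5 → Depot: 22+32+29+14+5+28 = 130
Depot → S1 → S3 → S2 → S5 → S4 → Depot: 22+32+29+13+5+33 = 134
Depot → S1 → S3 → S4 → S2 → S5 → Depot: 22+32+43+14+13+28 = 152
Depot → S1 → S3 → S4 → S5 → S2 → Depot: 22+32+43+5+13+19 = 134
Depot → S1 → S3 → S5 → S2 → S4 → Depot: 22+32+38+13+14+33 = 152
Depot → S1 → S3 → S5 → S4 → S2 → Depot: 22+32+38+5+14+19 = 130
Depot → S1 → S4 → S2 → S3 → S5 → Depot: 22+11+14+29+38+28 = 142
Depot → S1 → S4 → S2 → S5 → S3 → Depot: 22+11+14+13+38+10 = 108
… (46 more)
Depot → S1 → S5 → S4 → S2 → S3 → Depot: 22+8+5+14+29+10 = 88  ← best
The minimum is 88.
One optimal route: Depot → S1 → S5 → S4 → S2 → S3 → Depot (or its reverse).

Shortest round trip = 88 km.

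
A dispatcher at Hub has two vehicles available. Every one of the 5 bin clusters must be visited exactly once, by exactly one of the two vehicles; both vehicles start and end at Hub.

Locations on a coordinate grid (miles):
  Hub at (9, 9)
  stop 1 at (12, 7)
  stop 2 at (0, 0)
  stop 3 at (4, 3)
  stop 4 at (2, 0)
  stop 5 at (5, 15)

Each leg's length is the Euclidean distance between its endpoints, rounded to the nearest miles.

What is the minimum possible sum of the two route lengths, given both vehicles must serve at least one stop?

Check every non-empty split of the stops between the two vehicles; for each half take its own optimal tour:
  {stop 1} + {stop 2, stop 3, stop 4, stop 5}: 8 + 37 = 45
  {stop 2} + {stop 1, stop 3, stop 4, stop 5}: 26 + 39 = 65
  {stop 1, stop 2} + {stop 3, stop 4, stop 5}: 31 + 34 = 65
  {stop 3} + {stop 1, stop 2, stop 4, stop 5}: 16 + 41 = 57
  {stop 1, stop 3} + {stop 2, stop 4, stop 5}: 21 + 36 = 57
  {stop 2, stop 3} + {stop 1, stop 4, stop 5}: 26 + 38 = 64
  … (15 splits in total)
Best: vehicle 1 Hub → stop 1 → Hub = 8; vehicle 2 Hub → stop 3 → stop 2 → stop 4 → stop 5 → Hub = 37; combined 45.

Minimum combined distance: 45 miles.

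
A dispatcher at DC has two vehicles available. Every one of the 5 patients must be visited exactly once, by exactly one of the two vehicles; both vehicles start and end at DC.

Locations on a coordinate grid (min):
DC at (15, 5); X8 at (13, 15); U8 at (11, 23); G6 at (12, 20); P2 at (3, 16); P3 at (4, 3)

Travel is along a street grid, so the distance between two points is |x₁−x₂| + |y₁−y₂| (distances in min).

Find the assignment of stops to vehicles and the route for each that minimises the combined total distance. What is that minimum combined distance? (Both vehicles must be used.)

Minimum combined distance: 86 min.

Try each way of splitting the stops between the two vehicles (each non-empty) and, for each split, find the best tour for each vehicle:
  {X8} + {U8, G6, P2, P3}: 24 + 64 = 88
  {U8} + {X8, G6, P2, P3}: 44 + 58 = 102
  {X8, U8} + {G6, P2, P3}: 44 + 58 = 102
  {G6} + {X8, U8, P2, P3}: 36 + 64 = 100
  {X8, G6} + {U8, P2, P3}: 36 + 64 = 100
  {U8, G6} + {X8, P2, P3}: 44 + 50 = 94
  … (15 splits in total)
  {X8, U8, G6, P2} + {P3}: 60 + 26 = 86  ← best
Best: vehicle 1 DC → X8 → G6 → U8 → P2 → DC = 60; vehicle 2 DC → P3 → DC = 26; combined 86.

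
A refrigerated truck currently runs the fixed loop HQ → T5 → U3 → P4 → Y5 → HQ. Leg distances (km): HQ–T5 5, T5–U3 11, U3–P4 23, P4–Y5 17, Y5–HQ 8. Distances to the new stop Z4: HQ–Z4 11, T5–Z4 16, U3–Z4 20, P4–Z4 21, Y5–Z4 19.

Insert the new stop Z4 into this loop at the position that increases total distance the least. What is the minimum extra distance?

Insertion cost between consecutive stops i–j is d(i,Z4) + d(Z4,j) − d(i,j):
  between HQ and T5: 11 + 16 − 5 = 22
  between T5 and U3: 16 + 20 − 11 = 25
  between U3 and P4: 20 + 21 − 23 = 18
  between P4 and Y5: 21 + 19 − 17 = 23
  between Y5 and HQ: 19 + 11 − 8 = 22
Cheapest insertion is between U3 and P4, adding 18.
New total = 64 + 18 = 82.

+18 km — insert Z4 between U3 and P4.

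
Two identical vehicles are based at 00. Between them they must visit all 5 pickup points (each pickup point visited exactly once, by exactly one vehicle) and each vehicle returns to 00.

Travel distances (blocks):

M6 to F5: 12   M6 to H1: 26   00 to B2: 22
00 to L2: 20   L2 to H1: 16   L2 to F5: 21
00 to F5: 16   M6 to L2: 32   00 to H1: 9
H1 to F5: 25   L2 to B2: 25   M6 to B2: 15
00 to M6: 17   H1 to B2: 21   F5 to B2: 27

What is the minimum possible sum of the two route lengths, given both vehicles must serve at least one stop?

106 blocks — the smallest possible combined total.

There are 2^4 − 1 = 15 ways to divide the 5 stops into two non-empty groups. For each, the best each vehicle can do is its own shortest tour through its group:
  {M6} + {L2, H1, F5, B2}: 34 + 92 = 126
  {L2} + {M6, H1, F5, B2}: 40 + 73 = 113
  {M6, L2} + {H1, F5, B2}: 69 + 73 = 142
  {H1} + {M6, L2, F5, B2}: 18 + 88 = 106
  {M6, H1} + {L2, F5, B2}: 52 + 84 = 136
  {L2, H1} + {M6, F5, B2}: 45 + 65 = 110
  … (15 splits in total)
Best: vehicle 1 00 → H1 → 00 = 18; vehicle 2 00 → L2 → B2 → M6 → F5 → 00 = 88; combined 106.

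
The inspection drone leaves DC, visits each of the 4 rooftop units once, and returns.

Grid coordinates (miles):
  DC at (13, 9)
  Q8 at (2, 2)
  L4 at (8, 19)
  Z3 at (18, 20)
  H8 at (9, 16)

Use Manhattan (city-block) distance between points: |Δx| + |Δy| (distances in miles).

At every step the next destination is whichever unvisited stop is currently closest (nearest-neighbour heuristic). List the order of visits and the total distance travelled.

From DC: distances to unvisited — H8=11, L4=15, Z3=16, Q8=18. Nearest is H8 (11).
From H8: distances to unvisited — L4=4, Z3=13, Q8=21. Nearest is L4 (4).
From L4: distances to unvisited — Z3=11, Q8=23. Nearest is Z3 (11).
From Z3: distances to unvisited — Q8=34. Nearest is Q8 (34).
Return Q8→DC: 18.
Total = 11 + 4 + 11 + 34 + 18 = 78.

78 miles along DC → H8 → L4 → Z3 → Q8 → DC.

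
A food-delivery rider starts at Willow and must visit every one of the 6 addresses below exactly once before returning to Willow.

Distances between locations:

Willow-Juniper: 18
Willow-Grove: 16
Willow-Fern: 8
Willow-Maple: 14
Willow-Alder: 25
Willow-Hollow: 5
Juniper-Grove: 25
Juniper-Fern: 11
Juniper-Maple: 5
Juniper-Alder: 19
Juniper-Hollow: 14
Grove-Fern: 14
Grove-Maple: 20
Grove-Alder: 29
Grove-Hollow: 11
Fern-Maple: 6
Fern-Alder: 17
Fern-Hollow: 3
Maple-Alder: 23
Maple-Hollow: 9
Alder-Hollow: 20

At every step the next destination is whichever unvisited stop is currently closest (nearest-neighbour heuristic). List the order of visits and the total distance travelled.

From Willow: distances to unvisited — Hollow=5, Fern=8, Maple=14, Grove=16, Juniper=18, Alder=25. Nearest is Hollow (5).
From Hollow: distances to unvisited — Fern=3, Maple=9, Grove=11, Juniper=14, Alder=20. Nearest is Fern (3).
From Fern: distances to unvisited — Maple=6, Juniper=11, Grove=14, Alder=17. Nearest is Maple (6).
From Maple: distances to unvisited — Juniper=5, Grove=20, Alder=23. Nearest is Juniper (5).
From Juniper: distances to unvisited — Alder=19, Grove=25. Nearest is Alder (19).
From Alder: distances to unvisited — Grove=29. Nearest is Grove (29).
Return Grove→Willow: 16.
Total = 5 + 3 + 6 + 5 + 19 + 29 + 16 = 83.

Total distance 83 via the nearest-neighbour route Willow → Hollow → Fern → Maple → Juniper → Alder → Grove → Willow.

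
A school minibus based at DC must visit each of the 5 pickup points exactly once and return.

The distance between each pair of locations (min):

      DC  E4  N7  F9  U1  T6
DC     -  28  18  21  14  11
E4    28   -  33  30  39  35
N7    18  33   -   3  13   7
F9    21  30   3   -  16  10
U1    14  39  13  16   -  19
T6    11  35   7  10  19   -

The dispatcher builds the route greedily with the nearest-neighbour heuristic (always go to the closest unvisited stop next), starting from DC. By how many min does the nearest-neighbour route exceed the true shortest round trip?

3 min longer than the optimal tour.

From DC: T6=11, U1=14, N7=18, F9=21, E4=28 → choose T6 (11).
From T6: N7=7, F9=10, U1=19, E4=35 → choose N7 (7).
From N7: F9=3, U1=13, E4=33 → choose F9 (3).
From F9: U1=16, E4=30 → choose U1 (16).
From U1: E4=39 → choose E4 (39).
NN route DC → T6 → N7 → F9 → U1 → E4 → DC costs 104.
Optimal: DC → E4 → F9 → N7 → T6 → U1 → DC costs 101 (by enumerating all 60 distinct tours).
Excess = 104 − 101 = 3.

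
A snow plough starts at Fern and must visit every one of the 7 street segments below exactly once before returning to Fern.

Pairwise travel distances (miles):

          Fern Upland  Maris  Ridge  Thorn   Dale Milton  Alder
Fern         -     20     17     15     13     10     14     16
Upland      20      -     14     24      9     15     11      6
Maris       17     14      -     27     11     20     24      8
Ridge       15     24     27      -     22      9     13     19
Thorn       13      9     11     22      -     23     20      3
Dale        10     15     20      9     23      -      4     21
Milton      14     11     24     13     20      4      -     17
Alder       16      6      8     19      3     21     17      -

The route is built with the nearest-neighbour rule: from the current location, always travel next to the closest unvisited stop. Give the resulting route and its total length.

From Fern: distances to unvisited — Dale=10, Thorn=13, Milton=14, Ridge=15, Alder=16, Maris=17, Upland=20. Nearest is Dale (10).
From Dale: distances to unvisited — Milton=4, Ridge=9, Upland=15, Maris=20, Alder=21, Thorn=23. Nearest is Milton (4).
From Milton: distances to unvisited — Upland=11, Ridge=13, Alder=17, Thorn=20, Maris=24. Nearest is Upland (11).
From Upland: distances to unvisited — Alder=6, Thorn=9, Maris=14, Ridge=24. Nearest is Alder (6).
From Alder: distances to unvisited — Thorn=3, Maris=8, Ridge=19. Nearest is Thorn (3).
From Thorn: distances to unvisited — Maris=11, Ridge=22. Nearest is Maris (11).
From Maris: distances to unvisited — Ridge=27. Nearest is Ridge (27).
Return Ridge→Fern: 15.
Total = 10 + 4 + 11 + 6 + 3 + 11 + 27 + 15 = 87.

Total distance 87 miles via the nearest-neighbour route Fern → Dale → Milton → Upland → Alder → Thorn → Maris → Ridge → Fern.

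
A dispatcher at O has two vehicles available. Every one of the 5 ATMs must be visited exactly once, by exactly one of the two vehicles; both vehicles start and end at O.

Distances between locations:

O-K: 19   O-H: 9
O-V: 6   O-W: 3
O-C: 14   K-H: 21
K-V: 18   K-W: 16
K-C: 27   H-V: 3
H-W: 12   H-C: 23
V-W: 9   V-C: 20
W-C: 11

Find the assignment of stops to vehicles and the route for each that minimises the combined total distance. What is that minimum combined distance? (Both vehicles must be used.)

77 — the smallest possible combined total.

Check every non-empty split of the stops between the two vehicles; for each half take its own optimal tour:
  {K} + {H, V, W, C}: 38 + 46 = 84
  {H} + {K, V, W, C}: 18 + 65 = 83
  {K, H} + {V, W, C}: 49 + 40 = 89
  {V} + {K, H, W, C}: 12 + 71 = 83
  {K, V} + {H, W, C}: 43 + 46 = 89
  {H, V} + {K, W, C}: 18 + 60 = 78
  … (15 splits in total)
  {K, H, V} + {W, C}: 49 + 28 = 77  ← best
Best: vehicle 1 O → K → H → V → O = 49; vehicle 2 O → W → C → O = 28; combined 77.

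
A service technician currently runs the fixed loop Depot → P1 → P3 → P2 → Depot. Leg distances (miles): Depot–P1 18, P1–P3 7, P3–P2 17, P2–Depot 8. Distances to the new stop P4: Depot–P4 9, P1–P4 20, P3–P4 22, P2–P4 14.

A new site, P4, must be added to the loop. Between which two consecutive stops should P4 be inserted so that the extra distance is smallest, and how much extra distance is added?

Minimum extra distance: 11 miles, inserting P4 between Depot and P1.

Insertion cost between consecutive stops i–j is d(i,P4) + d(P4,j) − d(i,j):
  between Depot and P1: 9 + 20 − 18 = 11
  between P1 and P3: 20 + 22 − 7 = 35
  between P3 and P2: 22 + 14 − 17 = 19
  between P2 and Depot: 14 + 9 − 8 = 15
Cheapest insertion is between Depot and P1, adding 11.
New total = 50 + 11 = 61.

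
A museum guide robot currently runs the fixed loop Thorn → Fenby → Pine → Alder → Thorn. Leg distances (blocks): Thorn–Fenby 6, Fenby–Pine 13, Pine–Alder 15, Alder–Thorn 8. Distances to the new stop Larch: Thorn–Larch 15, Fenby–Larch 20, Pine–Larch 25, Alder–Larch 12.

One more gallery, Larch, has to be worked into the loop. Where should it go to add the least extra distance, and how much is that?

Insertion cost between consecutive stops i–j is d(i,Larch) + d(Larch,j) − d(i,j):
  between Thorn and Fenby: 15 + 20 − 6 = 29
  between Fenby and Pine: 20 + 25 − 13 = 32
  between Pine and Alder: 25 + 12 − 15 = 22
  between Alder and Thorn: 12 + 15 − 8 = 19
Cheapest insertion is between Alder and Thorn, adding 19.
New total = 42 + 19 = 61.

Adding 19 blocks by placing Larch on the Alder–Thorn leg.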